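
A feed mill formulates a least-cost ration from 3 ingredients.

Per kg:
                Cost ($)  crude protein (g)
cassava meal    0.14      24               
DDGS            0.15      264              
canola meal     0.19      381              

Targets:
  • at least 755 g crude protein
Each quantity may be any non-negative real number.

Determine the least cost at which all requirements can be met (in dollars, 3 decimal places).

$0.377

Let x1 = kg of cassava meal, x2 = kg of DDGS, x3 = kg of canola meal.
Minimize 0.14x1 + 0.15x2 + 0.19x3 s.t.:
  24x1 + 264x2 + 381x3 ≥ 755   (crude protein)
  x1, x2, x3 ≥ 0.
The cheapest feasible vertex uses only canola meal; cassava meal, DDGS are not used. The crude protein requirement is met with equality.
Solving gives x3 = 1.982.
Cost = 0.19·1.982 = 0.37658.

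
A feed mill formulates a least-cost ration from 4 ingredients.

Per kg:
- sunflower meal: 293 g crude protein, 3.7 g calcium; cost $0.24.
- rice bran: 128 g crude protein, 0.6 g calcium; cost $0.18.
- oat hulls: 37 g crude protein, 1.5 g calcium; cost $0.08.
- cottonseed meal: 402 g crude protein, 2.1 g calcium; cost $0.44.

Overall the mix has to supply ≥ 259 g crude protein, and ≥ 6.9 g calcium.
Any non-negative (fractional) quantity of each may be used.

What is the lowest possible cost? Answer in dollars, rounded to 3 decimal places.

$0.387

This is a linear program. Let x1 = kg of sunflower meal, x2 = kg of rice bran, x3 = kg of oat hulls, x4 = kg of cottonseed meal.
Minimize 0.24x1 + 0.18x2 + 0.08x3 + 0.44x4 subject to:
  293x1 + 128x2 + 37x3 + 402x4 ≥ 259   (crude protein)
  3.7x1 + 0.6x2 + 1.5x3 + 2.1x4 ≥ 6.9   (calcium)
  x1, x2, x3, x4 ≥ 0.
The minimum-cost mix takes nothing from rice bran, cottonseed meal — only sunflower meal, oat hulls. The crude protein and calcium requirements are met with equality.
That vertex is x1 = 0.4402, x3 = 3.514.
Total cost: 0.24·0.4402 + 0.08·3.514 = 0.38677.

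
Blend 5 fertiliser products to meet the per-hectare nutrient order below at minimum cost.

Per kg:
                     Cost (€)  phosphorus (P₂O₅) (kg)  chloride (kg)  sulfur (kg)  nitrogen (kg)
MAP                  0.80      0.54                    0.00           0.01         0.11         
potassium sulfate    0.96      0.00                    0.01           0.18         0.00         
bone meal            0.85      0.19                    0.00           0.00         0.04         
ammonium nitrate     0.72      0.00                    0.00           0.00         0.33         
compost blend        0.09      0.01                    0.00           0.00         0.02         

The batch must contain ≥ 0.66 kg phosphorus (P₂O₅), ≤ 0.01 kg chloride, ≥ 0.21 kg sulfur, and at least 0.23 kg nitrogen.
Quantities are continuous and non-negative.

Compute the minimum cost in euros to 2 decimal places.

Let x1 = kg of MAP, x2 = kg of potassium sulfate, x3 = kg of bone meal, x4 = kg of ammonium nitrate, x5 = kg of compost blend.
Minimise 0.8x1 + 0.96x2 + 0.85x3 + 0.72x4 + 0.09x5 with:
  0.54x1 + 0.19x3 + 0.01x5 ≥ 0.66   (phosphorus (P₂O₅))
  0.01x2 ≤ 0.01   (chloride)
  0.01x1 + 0.18x2 ≥ 0.21   (sulfur)
  0.11x1 + 0.04x3 + 0.33x4 + 0.02x5 ≥ 0.23   (nitrogen)
  x1, x2, x3, x4, x5 ≥ 0.
The minimum-cost mix takes nothing from bone meal, ammonium nitrate, compost blend — only MAP, potassium sulfate. Binding constraints: chloride and sulfur.
That vertex is x1 = 3, x2 = 1.
Objective = 0.8·3 + 0.96·1 = 3.3600.

€3.36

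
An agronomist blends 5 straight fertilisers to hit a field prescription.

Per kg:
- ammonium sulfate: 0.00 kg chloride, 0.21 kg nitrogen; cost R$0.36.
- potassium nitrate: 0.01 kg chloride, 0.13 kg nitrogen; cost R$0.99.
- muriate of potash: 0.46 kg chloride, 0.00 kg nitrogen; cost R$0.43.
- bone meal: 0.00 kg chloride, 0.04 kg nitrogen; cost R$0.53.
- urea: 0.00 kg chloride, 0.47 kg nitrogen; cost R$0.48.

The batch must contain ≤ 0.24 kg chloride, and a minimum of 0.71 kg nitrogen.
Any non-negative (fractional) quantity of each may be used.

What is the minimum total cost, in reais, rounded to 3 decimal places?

R$0.725

Treat it as an LP. Let x1 = kg of ammonium sulfate, x2 = kg of potassium nitrate, x3 = kg of muriate of potash, x4 = kg of bone meal, x5 = kg of urea.
Minimise 0.36x1 + 0.99x2 + 0.43x3 + 0.53x4 + 0.48x5 subject to:
  0.01x2 + 0.46x3 ≤ 0.24   (chloride)
  0.21x1 + 0.13x2 + 0.04x4 + 0.47x5 ≥ 0.71   (nitrogen)
  x1, x2, x3, x4, x5 ≥ 0.
At the optimum only urea is positive (ammonium sulfate, potassium nitrate, muriate of potash, bone meal = 0). Binding constraint: nitrogen.
That vertex is x5 = 1.511.
Objective = 0.48·1.511 = 0.72528.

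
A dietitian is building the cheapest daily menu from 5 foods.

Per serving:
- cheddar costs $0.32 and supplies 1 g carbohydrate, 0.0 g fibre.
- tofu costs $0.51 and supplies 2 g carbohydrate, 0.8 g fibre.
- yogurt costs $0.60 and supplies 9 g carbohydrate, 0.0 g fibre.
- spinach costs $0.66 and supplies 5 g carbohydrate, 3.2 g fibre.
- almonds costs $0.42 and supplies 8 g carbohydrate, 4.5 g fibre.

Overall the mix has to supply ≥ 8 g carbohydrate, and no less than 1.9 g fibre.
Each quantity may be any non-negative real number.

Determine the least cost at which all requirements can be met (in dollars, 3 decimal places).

This is a linear program. Let x1 = servings of cheddar, x2 = servings of tofu, x3 = servings of yogurt, x4 = servings of spinach, x5 = servings of almonds.
min 0.32x1 + 0.51x2 + 0.6x3 + 0.66x4 + 0.42x5 s.t.:
  1x1 + 2x2 + 9x3 + 5x4 + 8x5 ≥ 8   (carbohydrate)
  0.8x2 + 3.2x4 + 4.5x5 ≥ 1.9   (fibre)
  x1, x2, x3, x4, x5 ≥ 0.
The optimal basis is {almonds}; cheddar, tofu, yogurt, spinach drop out. The carbohydrate requirement is met with equality.
So almonds = 1 serving.
Cost = 0.42·1 = 0.42000.

$0.420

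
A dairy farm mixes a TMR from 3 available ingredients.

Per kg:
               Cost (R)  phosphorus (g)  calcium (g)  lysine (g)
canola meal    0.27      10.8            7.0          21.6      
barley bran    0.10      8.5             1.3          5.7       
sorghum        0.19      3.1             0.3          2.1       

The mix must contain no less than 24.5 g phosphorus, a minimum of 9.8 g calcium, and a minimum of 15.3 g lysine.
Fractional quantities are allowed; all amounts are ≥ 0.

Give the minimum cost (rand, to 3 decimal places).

Treat it as an LP. Let x1 = kg of canola meal, x2 = kg of barley bran, x3 = kg of sorghum.
Minimize 0.27x1 + 0.1x2 + 0.19x3 s.t.:
  10.8x1 + 8.5x2 + 3.1x3 ≥ 24.5   (phosphorus)
  7x1 + 1.3x2 + 0.3x3 ≥ 9.8   (calcium)
  21.6x1 + 5.7x2 + 2.1x3 ≥ 15.3   (lysine)
  x1, x2, x3 ≥ 0.
At the optimum only canola meal, barley bran are positive (sorghum = 0). Binding constraints: phosphorus and calcium.
That vertex is x1 = 1.132, x2 = 1.444.
Objective = 0.27·1.132 + 0.1·1.444 = 0.45004.

R0.450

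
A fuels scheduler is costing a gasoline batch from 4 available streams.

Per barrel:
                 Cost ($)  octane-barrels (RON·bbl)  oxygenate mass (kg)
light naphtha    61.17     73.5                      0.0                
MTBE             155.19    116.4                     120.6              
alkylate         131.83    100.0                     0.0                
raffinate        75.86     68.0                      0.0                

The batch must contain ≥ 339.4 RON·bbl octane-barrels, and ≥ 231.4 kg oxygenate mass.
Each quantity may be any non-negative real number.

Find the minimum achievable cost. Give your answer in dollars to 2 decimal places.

$394.36

Let x1 = barrels of light naphtha, x2 = barrels of MTBE, x3 = barrels of alkylate, x4 = barrels of raffinate.
Minimise 61.17x1 + 155.19x2 + 131.83x3 + 75.86x4 s.t.:
  73.5x1 + 116.4x2 + 100x3 + 68x4 ≥ 339.4   (octane-barrels)
  120.6x2 ≥ 231.4   (oxygenate mass)
  x1, x2, x3, x4 ≥ 0.
At the optimum only light naphtha, MTBE are positive (alkylate, raffinate = 0). There the octane-barrels and oxygenate mass constraints are tight.
That vertex is x1 = 1.57903, x2 = 1.91874.
Hence cost = 61.17·1.57903 + 155.19·1.91874 = $394.3585.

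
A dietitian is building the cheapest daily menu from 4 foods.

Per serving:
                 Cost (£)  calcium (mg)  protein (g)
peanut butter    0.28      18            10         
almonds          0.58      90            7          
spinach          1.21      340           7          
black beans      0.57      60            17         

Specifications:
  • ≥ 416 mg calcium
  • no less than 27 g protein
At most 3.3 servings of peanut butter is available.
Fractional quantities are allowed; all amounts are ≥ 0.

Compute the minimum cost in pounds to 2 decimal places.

£1.89

Treat it as an LP. Let x1 = servings of peanut butter, x2 = servings of almonds, x3 = servings of spinach, x4 = servings of black beans.
min 0.28x1 + 0.58x2 + 1.21x3 + 0.57x4 s.t.:
  18x1 + 90x2 + 340x3 + 60x4 ≥ 416   (calcium)
  10x1 + 7x2 + 7x3 + 17x4 ≥ 27   (protein)
  x1 ≤ 3.3
  x1, x2, x3, x4 ≥ 0.
The cheapest feasible vertex uses only peanut butter, spinach; almonds, black beans are not used. There the calcium and protein constraints are tight.
Solving gives x1 = 1.914, x3 = 1.122.
Objective = 0.28·1.914 + 1.21·1.122 = 1.8935.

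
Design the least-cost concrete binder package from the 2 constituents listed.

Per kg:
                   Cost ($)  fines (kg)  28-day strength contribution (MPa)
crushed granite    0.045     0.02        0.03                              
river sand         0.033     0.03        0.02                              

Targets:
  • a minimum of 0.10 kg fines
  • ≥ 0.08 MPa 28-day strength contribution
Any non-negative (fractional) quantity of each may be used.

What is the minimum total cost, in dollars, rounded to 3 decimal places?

$0.128

Set it up as a linear program. Let x1 = kg of crushed granite, x2 = kg of river sand.
Minimise 0.045x1 + 0.033x2 with:
  0.02x1 + 0.03x2 ≥ 0.1   (fines)
  0.03x1 + 0.02x2 ≥ 0.08   (28-day strength contribution)
  x1, x2 ≥ 0.
Both inputs are positive at the optimum. There the fines and 28-day strength contribution constraints are tight.
So crushed granite = 0.8 kg, river sand = 2.8 kg.
Objective = 0.045·0.8 + 0.033·2.8 = 0.12840.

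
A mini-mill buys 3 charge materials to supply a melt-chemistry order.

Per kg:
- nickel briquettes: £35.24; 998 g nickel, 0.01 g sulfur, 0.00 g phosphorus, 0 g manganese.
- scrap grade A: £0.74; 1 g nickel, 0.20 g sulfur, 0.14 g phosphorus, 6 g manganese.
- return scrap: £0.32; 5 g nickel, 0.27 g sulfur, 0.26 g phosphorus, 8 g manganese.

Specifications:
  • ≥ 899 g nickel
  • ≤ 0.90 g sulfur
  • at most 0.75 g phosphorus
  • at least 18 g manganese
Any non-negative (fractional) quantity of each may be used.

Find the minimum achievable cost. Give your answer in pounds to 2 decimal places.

Let x1 = kg of nickel briquettes, x2 = kg of scrap grade A, x3 = kg of return scrap.
Minimise 35.24x1 + 0.74x2 + 0.32x3 subject to:
  998x1 + 1x2 + 5x3 ≥ 899   (nickel)
  0.01x1 + 0.2x2 + 0.27x3 ≤ 0.9   (sulfur)
  0.14x2 + 0.26x3 ≤ 0.75   (phosphorus)
  6x2 + 8x3 ≥ 18   (manganese)
  x1, x2, x3 ≥ 0.
The cheapest feasible vertex uses only nickel briquettes, return scrap; scrap grade A is not used. The nickel and manganese requirements are met with equality.
Solving gives x1 = 0.8895, x3 = 2.25.
Cost = 35.24·0.8895 + 0.32·2.25 = 32.0660.

£32.07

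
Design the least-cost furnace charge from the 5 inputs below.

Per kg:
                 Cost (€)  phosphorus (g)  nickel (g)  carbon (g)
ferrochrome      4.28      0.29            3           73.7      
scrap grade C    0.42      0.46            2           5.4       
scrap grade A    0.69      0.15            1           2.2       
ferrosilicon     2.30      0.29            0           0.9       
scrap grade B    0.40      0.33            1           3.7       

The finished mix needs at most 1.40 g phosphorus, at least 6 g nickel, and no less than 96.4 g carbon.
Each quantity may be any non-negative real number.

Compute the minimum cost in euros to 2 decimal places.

€5.72

Let x1 = kg of ferrochrome, x2 = kg of scrap grade C, x3 = kg of scrap grade A, x4 = kg of ferrosilicon, x5 = kg of scrap grade B.
min 4.28x1 + 0.42x2 + 0.69x3 + 2.3x4 + 0.4x5 subject to:
  0.29x1 + 0.46x2 + 0.15x3 + 0.29x4 + 0.33x5 ≤ 1.4   (phosphorus)
  3x1 + 2x2 + 1x3 + 1x5 ≥ 6   (nickel)
  73.7x1 + 5.4x2 + 2.2x3 + 0.9x4 + 3.7x5 ≥ 96.4   (carbon)
  x1, x2, x3, x4, x5 ≥ 0.
The minimum-cost mix takes nothing from scrap grade A, ferrosilicon, scrap grade B — only ferrochrome, scrap grade C. The nickel and carbon requirements are met with equality.
Solving gives x1 = 1.223, x2 = 1.166.
Total cost: 4.28·1.223 + 0.42·1.166 = 5.7242.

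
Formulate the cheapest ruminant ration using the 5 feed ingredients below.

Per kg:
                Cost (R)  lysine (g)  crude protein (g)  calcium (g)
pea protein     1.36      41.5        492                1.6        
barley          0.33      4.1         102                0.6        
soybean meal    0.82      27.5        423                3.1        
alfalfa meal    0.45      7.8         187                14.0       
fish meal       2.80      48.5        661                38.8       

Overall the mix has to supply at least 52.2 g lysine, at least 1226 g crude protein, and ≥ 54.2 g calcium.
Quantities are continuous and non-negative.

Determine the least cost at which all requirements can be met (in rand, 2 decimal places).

R2.69

Set it up as a linear program. Let x1 = kg of pea protein, x2 = kg of barley, x3 = kg of soybean meal, x4 = kg of alfalfa meal, x5 = kg of fish meal.
Minimise 1.36x1 + 0.33x2 + 0.82x3 + 0.45x4 + 2.8x5 subject to:
  41.5x1 + 4.1x2 + 27.5x3 + 7.8x4 + 48.5x5 ≥ 52.2   (lysine)
  492x1 + 102x2 + 423x3 + 187x4 + 661x5 ≥ 1226   (crude protein)
  1.6x1 + 0.6x2 + 3.1x3 + 14x4 + 38.8x5 ≥ 54.2   (calcium)
  x1, x2, x3, x4, x5 ≥ 0.
The cheapest feasible vertex uses only soybean meal, alfalfa meal; pea protein, barley, fish meal are not used. The crude protein and calcium requirements are met with equality.
That vertex is x3 = 1.316, x4 = 3.58.
Total cost: 0.82·1.316 + 0.45·3.58 = 2.6901.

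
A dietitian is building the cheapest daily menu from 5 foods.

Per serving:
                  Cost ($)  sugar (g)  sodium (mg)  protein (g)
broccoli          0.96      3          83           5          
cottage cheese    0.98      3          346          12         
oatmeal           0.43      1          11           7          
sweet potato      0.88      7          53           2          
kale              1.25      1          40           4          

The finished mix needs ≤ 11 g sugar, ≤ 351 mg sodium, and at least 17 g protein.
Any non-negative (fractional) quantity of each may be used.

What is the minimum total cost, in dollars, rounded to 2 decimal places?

$1.04

Let x1 = servings of broccoli, x2 = servings of cottage cheese, x3 = servings of oatmeal, x4 = servings of sweet potato, x5 = servings of kale.
min 0.96x1 + 0.98x2 + 0.43x3 + 0.88x4 + 1.25x5 with:
  3x1 + 3x2 + 1x3 + 7x4 + 1x5 ≤ 11   (sugar)
  83x1 + 346x2 + 11x3 + 53x4 + 40x5 ≤ 351   (sodium)
  5x1 + 12x2 + 7x3 + 2x4 + 4x5 ≥ 17   (protein)
  x1, x2, x3, x4, x5 ≥ 0.
The cheapest feasible vertex uses only oatmeal; broccoli, cottage cheese, sweet potato, kale are not used. Binding constraint: protein.
Solving gives x3 = 2.429.
Cost = 0.43·2.429 = 1.0445.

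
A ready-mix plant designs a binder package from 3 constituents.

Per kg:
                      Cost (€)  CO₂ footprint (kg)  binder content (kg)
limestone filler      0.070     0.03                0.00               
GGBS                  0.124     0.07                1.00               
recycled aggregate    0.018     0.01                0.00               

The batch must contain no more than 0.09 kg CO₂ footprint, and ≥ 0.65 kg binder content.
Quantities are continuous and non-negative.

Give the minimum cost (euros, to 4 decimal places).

€0.0806

Let x1 = kg of limestone filler, x2 = kg of GGBS, x3 = kg of recycled aggregate.
Minimize 0.07x1 + 0.124x2 + 0.018x3 with:
  0.03x1 + 0.07x2 + 0.01x3 ≤ 0.09   (CO₂ footprint)
  1x2 ≥ 0.65   (binder content)
  x1, x2, x3 ≥ 0.
The optimal basis is {GGBS}; limestone filler, recycled aggregate drop out. There the binder content constraint is tight.
Solving gives x2 = 0.65.
Total cost: 0.124·0.65 = 0.080600.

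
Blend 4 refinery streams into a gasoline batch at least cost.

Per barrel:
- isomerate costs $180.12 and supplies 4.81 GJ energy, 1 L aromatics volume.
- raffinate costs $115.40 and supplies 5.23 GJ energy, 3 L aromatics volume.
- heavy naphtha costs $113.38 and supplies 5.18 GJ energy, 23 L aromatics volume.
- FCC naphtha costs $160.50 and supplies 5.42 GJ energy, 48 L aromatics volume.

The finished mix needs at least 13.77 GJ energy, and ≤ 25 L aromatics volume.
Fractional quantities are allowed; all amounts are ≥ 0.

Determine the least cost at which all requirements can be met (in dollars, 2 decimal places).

$303.05

Let x1 = barrels of isomerate, x2 = barrels of raffinate, x3 = barrels of heavy naphtha, x4 = barrels of FCC naphtha.
Minimize 180.12x1 + 115.4x2 + 113.38x3 + 160.5x4 with:
  4.81x1 + 5.23x2 + 5.18x3 + 5.42x4 ≥ 13.77   (energy)
  1x1 + 3x2 + 23x3 + 48x4 ≤ 25   (aromatics volume)
  x1, x2, x3, x4 ≥ 0.
The optimal basis is {raffinate, heavy naphtha}; isomerate, FCC naphtha drop out. Binding constraints: energy and aromatics volume.
Solving gives x2 = 1.7872, x3 = 0.85384.
Total cost: 115.4·1.7872 + 113.38·0.85384 = 303.0513.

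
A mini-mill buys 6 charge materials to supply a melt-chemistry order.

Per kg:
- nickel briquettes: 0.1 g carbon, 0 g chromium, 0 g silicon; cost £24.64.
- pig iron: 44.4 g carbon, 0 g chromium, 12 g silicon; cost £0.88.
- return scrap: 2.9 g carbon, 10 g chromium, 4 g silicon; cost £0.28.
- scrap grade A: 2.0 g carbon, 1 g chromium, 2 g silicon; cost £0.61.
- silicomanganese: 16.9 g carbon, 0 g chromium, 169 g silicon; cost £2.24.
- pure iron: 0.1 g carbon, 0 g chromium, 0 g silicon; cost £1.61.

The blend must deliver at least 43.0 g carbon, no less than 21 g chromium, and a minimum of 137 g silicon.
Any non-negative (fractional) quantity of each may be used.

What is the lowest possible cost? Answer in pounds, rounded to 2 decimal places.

Let x1 = kg of nickel briquettes, x2 = kg of pig iron, x3 = kg of return scrap, x4 = kg of scrap grade A, x5 = kg of silicomanganese, x6 = kg of pure iron.
Minimise 24.64x1 + 0.88x2 + 0.28x3 + 0.61x4 + 2.24x5 + 1.61x6 s.t.:
  0.1x1 + 44.4x2 + 2.9x3 + 2x4 + 16.9x5 + 0.1x6 ≥ 43   (carbon)
  10x3 + 1x4 ≥ 21   (chromium)
  12x2 + 4x3 + 2x4 + 169x5 ≥ 137   (silicon)
  x1, x2, x3, x4, x5, x6 ≥ 0.
At the optimum only pig iron, return scrap, silicomanganese are positive (nickel briquettes, scrap grade A, pure iron = 0). The carbon, chromium, silicon requirements are met with equality.
Solving gives x2 = 0.5567, x3 = 2.1, x5 = 0.7214.
Total cost: 0.88·0.5567 + 0.28·2.1 + 2.24·0.7214 = 2.6938.

£2.69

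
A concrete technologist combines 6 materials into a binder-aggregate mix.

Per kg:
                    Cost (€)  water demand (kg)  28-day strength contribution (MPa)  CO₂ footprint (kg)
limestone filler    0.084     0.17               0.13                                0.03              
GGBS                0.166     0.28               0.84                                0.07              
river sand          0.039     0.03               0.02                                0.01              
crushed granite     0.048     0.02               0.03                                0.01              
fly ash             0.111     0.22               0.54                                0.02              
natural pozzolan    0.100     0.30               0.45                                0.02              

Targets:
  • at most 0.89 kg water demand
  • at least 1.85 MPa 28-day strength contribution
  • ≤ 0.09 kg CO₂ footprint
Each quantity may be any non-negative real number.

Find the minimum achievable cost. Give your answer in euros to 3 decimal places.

Treat it as an LP. Let x1 = kg of limestone filler, x2 = kg of GGBS, x3 = kg of river sand, x4 = kg of crushed granite, x5 = kg of fly ash, x6 = kg of natural pozzolan.
Minimize 0.084x1 + 0.166x2 + 0.039x3 + 0.048x4 + 0.111x5 + 0.1x6 subject to:
  0.17x1 + 0.28x2 + 0.03x3 + 0.02x4 + 0.22x5 + 0.3x6 ≤ 0.89   (water demand)
  0.13x1 + 0.84x2 + 0.02x3 + 0.03x4 + 0.54x5 + 0.45x6 ≥ 1.85   (28-day strength contribution)
  0.03x1 + 0.07x2 + 0.01x3 + 0.01x4 + 0.02x5 + 0.02x6 ≤ 0.09   (CO₂ footprint)
  x1, x2, x3, x4, x5, x6 ≥ 0.
At the optimum only GGBS, fly ash are positive (limestone filler, river sand, crushed granite, natural pozzolan = 0). The 28-day strength contribution and CO₂ footprint requirements are met with equality.
That vertex is x2 = 0.5524, x5 = 2.567.
Cost = 0.166·0.5524 + 0.111·2.567 = 0.37664.

€0.377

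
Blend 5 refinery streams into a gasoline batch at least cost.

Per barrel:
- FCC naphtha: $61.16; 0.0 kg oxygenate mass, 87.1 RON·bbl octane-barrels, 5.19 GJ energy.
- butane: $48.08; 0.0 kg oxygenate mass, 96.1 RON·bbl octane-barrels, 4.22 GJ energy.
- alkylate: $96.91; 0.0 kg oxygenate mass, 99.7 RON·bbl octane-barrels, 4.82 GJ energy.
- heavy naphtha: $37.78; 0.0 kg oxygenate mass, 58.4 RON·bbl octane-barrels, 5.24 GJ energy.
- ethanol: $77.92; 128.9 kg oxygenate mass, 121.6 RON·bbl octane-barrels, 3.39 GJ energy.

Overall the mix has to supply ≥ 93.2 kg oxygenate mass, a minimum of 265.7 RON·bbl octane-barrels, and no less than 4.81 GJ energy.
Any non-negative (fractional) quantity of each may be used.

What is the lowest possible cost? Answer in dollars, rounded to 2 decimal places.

Let x1 = barrels of FCC naphtha, x2 = barrels of butane, x3 = barrels of alkylate, x4 = barrels of heavy naphtha, x5 = barrels of ethanol.
Minimise 61.16x1 + 48.08x2 + 96.91x3 + 37.78x4 + 77.92x5 subject to:
  128.9x5 ≥ 93.2   (oxygenate mass)
  87.1x1 + 96.1x2 + 99.7x3 + 58.4x4 + 121.6x5 ≥ 265.7   (octane-barrels)
  5.19x1 + 4.22x2 + 4.82x3 + 5.24x4 + 3.39x5 ≥ 4.81   (energy)
  x1, x2, x3, x4, x5 ≥ 0.
At the optimum only butane, ethanol are positive (FCC naphtha, alkylate, heavy naphtha = 0). The oxygenate mass and octane-barrels requirements are met with equality.
Solving gives x2 = 1.85, x5 = 0.723.
Objective = 48.08·1.85 + 77.92·0.723 = 145.2842.

$145.28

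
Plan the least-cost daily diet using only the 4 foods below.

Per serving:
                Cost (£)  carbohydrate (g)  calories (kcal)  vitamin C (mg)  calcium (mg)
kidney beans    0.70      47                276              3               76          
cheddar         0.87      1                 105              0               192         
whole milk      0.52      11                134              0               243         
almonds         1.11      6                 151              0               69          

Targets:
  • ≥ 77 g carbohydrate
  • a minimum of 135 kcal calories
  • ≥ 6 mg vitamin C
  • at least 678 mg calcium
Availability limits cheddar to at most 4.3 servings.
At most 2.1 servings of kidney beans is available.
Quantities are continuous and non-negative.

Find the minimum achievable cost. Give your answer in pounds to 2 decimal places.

Set it up as a linear program. Let x1 = servings of kidney beans, x2 = servings of cheddar, x3 = servings of whole milk, x4 = servings of almonds.
Minimize 0.7x1 + 0.87x2 + 0.52x3 + 1.11x4 subject to:
  47x1 + 1x2 + 11x3 + 6x4 ≥ 77   (carbohydrate)
  276x1 + 105x2 + 134x3 + 151x4 ≥ 135   (calories)
  3x1 ≥ 6   (vitamin C)
  76x1 + 192x2 + 243x3 + 69x4 ≥ 678   (calcium)
  x2 ≤ 4.3
  x1 ≤ 2.1
  x1, x2, x3, x4 ≥ 0.
At the optimum only kidney beans, whole milk are positive (cheddar, almonds = 0). The vitamin C and calcium requirements are met with equality.
Optimal quantities: kidney beans = 2 servings, whole milk = 2.165 servings.
Cost = 0.7·2 + 0.52·2.165 = 2.5258.

£2.53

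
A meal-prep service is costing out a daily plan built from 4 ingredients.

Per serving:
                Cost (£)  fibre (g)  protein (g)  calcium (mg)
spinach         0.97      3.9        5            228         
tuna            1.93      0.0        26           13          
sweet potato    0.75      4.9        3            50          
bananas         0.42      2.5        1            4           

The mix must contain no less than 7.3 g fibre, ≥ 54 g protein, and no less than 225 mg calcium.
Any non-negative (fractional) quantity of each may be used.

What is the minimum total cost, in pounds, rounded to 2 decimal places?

£4.91

Let x1 = servings of spinach, x2 = servings of tuna, x3 = servings of sweet potato, x4 = servings of bananas.
Minimise 0.97x1 + 1.93x2 + 0.75x3 + 0.42x4 subject to:
  3.9x1 + 4.9x3 + 2.5x4 ≥ 7.3   (fibre)
  5x1 + 26x2 + 3x3 + 1x4 ≥ 54   (protein)
  228x1 + 13x2 + 50x3 + 4x4 ≥ 225   (calcium)
  x1, x2, x3, x4 ≥ 0.
The cheapest feasible vertex uses only spinach, tuna, sweet potato; bananas is not used. Binding constraints: fibre, protein, calcium.
So spinach = 0.6728 servings, tuna = 1.837 servings, sweet potato = 0.9543 servings.
Hence cost = 0.97·0.6728 + 1.93·1.837 + 0.75·0.9543 = £4.9138.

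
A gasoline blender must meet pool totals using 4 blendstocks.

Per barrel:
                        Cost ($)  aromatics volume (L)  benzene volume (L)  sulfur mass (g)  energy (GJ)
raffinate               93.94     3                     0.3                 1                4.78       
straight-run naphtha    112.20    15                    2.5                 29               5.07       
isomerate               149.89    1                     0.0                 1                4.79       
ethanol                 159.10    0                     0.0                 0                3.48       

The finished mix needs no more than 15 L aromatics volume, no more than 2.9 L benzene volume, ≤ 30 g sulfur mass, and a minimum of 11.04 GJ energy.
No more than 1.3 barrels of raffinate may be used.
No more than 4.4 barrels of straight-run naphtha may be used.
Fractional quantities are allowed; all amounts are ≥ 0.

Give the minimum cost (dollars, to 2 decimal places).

$239.51

Set it up as a linear program. Let x1 = barrels of raffinate, x2 = barrels of straight-run naphtha, x3 = barrels of isomerate, x4 = barrels of ethanol.
Minimize 93.94x1 + 112.2x2 + 149.89x3 + 159.1x4 subject to:
  3x1 + 15x2 + 1x3 ≤ 15   (aromatics volume)
  0.3x1 + 2.5x2 ≤ 2.9   (benzene volume)
  1x1 + 29x2 + 1x3 ≤ 30   (sulfur mass)
  4.78x1 + 5.07x2 + 4.79x3 + 3.48x4 ≥ 11.04   (energy)
  x1 ≤ 1.3
  x2 ≤ 4.4
  x1, x2, x3, x4 ≥ 0.
The cheapest feasible vertex uses only raffinate, straight-run naphtha, isomerate; ethanol is not used. The aromatics volume, energy, the raffinate cap requirements are met with equality.
Solving gives x1 = 1.3, x2 = 0.7239, x3 = 0.2413.
Total cost: 93.94·1.3 + 112.2·0.7239 + 149.89·0.2413 = 239.5120.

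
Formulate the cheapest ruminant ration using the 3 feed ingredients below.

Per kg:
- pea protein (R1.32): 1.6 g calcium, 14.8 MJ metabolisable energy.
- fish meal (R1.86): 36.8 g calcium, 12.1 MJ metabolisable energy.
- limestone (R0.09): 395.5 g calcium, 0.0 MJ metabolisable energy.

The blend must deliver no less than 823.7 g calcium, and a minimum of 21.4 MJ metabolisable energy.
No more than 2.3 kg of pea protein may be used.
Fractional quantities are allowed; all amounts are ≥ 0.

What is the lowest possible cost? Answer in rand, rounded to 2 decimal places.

R2.10

Treat it as an LP. Let x1 = kg of pea protein, x2 = kg of fish meal, x3 = kg of limestone.
Minimize 1.32x1 + 1.86x2 + 0.09x3 subject to:
  1.6x1 + 36.8x2 + 395.5x3 ≥ 823.7   (calcium)
  14.8x1 + 12.1x2 ≥ 21.4   (metabolisable energy)
  x1 ≤ 2.3
  x1, x2, x3 ≥ 0.
The optimal basis is {pea protein, limestone}; fish meal drops out. The calcium and metabolisable energy requirements are met with equality.
Solving gives x1 = 1.446, x3 = 2.077.
Total cost: 1.32·1.446 + 0.09·2.077 = 2.0957.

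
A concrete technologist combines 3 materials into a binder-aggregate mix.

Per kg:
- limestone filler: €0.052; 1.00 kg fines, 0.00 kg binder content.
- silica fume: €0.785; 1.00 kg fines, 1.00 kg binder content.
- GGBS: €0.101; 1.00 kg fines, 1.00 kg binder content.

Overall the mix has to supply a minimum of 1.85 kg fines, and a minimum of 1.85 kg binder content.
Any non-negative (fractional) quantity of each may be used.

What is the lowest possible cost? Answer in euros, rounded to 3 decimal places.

€0.187

Let x1 = kg of limestone filler, x2 = kg of silica fume, x3 = kg of GGBS.
Minimise 0.052x1 + 0.785x2 + 0.101x3 s.t.:
  1x1 + 1x2 + 1x3 ≥ 1.85   (fines)
  1x2 + 1x3 ≥ 1.85   (binder content)
  x1, x2, x3 ≥ 0.
The optimal basis is {GGBS}; limestone filler, silica fume drop out. Binding constraints: fines and binder content.
So GGBS = 1.85 kg.
Hence cost = 0.101·1.85 = €0.18685.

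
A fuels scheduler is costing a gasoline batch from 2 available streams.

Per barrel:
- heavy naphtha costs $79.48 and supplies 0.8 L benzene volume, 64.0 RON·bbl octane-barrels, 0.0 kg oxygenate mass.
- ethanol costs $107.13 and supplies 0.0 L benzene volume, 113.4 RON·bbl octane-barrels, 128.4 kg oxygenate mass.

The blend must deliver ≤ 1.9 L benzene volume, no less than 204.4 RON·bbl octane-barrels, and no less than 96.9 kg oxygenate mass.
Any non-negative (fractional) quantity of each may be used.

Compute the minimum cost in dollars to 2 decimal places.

$193.10

Set it up as a linear program. Let x1 = barrels of heavy naphtha, x2 = barrels of ethanol.
Minimise 79.48x1 + 107.13x2 with:
  0.8x1 ≤ 1.9   (benzene volume)
  64x1 + 113.4x2 ≥ 204.4   (octane-barrels)
  128.4x2 ≥ 96.9   (oxygenate mass)
  x1, x2 ≥ 0.
The optimal basis is {ethanol}; heavy naphtha drops out. The octane-barrels requirement is met with equality.
Solving gives x2 = 1.8025.
Hence cost = 107.13·1.8025 = $193.1018.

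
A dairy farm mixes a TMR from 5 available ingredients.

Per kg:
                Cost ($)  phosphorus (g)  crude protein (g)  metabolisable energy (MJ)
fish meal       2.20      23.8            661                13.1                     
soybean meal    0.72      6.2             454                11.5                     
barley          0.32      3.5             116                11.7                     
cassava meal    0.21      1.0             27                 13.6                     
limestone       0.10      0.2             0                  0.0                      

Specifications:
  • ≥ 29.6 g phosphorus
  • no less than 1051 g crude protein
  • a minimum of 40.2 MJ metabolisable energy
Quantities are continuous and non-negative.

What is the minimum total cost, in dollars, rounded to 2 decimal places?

$2.75

Let x1 = kg of fish meal, x2 = kg of soybean meal, x3 = kg of barley, x4 = kg of cassava meal, x5 = kg of limestone.
Minimise 2.2x1 + 0.72x2 + 0.32x3 + 0.21x4 + 0.1x5 subject to:
  23.8x1 + 6.2x2 + 3.5x3 + 1x4 + 0.2x5 ≥ 29.6   (phosphorus)
  661x1 + 454x2 + 116x3 + 27x4 ≥ 1051   (crude protein)
  13.1x1 + 11.5x2 + 11.7x3 + 13.6x4 ≥ 40.2   (metabolisable energy)
  x1, x2, x3, x4, x5 ≥ 0.
At the optimum only soybean meal, barley are positive (fish meal, cassava meal, limestone = 0). There the phosphorus and crude protein constraints are tight.
That vertex is x2 = 0.2816, x3 = 7.958.
Objective = 0.72·0.2816 + 0.32·7.958 = 2.7493.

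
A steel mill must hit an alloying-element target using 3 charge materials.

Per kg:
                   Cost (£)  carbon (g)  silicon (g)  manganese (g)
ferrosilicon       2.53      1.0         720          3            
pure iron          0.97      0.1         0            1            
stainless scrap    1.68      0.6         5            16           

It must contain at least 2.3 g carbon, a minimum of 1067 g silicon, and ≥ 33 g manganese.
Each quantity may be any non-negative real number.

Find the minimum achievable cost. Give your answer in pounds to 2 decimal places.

£6.72

Let x1 = kg of ferrosilicon, x2 = kg of pure iron, x3 = kg of stainless scrap.
Minimize 2.53x1 + 0.97x2 + 1.68x3 with:
  1x1 + 0.1x2 + 0.6x3 ≥ 2.3   (carbon)
  720x1 + 5x3 ≥ 1067   (silicon)
  3x1 + 1x2 + 16x3 ≥ 33   (manganese)
  x1, x2, x3 ≥ 0.
The minimum-cost mix takes nothing from pure iron — only ferrosilicon, stainless scrap. Binding constraints: silicon and manganese.
So ferrosilicon = 1.47 kg, stainless scrap = 1.787 kg.
Objective = 2.53·1.47 + 1.68·1.787 = 6.7213.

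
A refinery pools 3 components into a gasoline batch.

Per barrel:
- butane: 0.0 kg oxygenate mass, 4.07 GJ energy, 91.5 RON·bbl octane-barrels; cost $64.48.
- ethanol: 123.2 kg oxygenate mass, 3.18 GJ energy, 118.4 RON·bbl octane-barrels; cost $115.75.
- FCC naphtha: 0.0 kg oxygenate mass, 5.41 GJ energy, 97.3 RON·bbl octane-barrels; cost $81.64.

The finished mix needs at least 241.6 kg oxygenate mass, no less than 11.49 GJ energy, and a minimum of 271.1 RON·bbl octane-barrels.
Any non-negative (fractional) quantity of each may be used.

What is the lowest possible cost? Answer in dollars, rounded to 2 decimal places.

$306.27

Let x1 = barrels of butane, x2 = barrels of ethanol, x3 = barrels of FCC naphtha.
min 64.48x1 + 115.75x2 + 81.64x3 with:
  123.2x2 ≥ 241.6   (oxygenate mass)
  4.07x1 + 3.18x2 + 5.41x3 ≥ 11.49   (energy)
  91.5x1 + 118.4x2 + 97.3x3 ≥ 271.1   (octane-barrels)
  x1, x2, x3 ≥ 0.
The optimal basis is {ethanol, FCC naphtha}; butane drops out. The oxygenate mass and energy requirements are met with equality.
That vertex is x2 = 1.961, x3 = 0.9711.
Objective = 115.75·1.961 + 81.64·0.9711 = 306.2664.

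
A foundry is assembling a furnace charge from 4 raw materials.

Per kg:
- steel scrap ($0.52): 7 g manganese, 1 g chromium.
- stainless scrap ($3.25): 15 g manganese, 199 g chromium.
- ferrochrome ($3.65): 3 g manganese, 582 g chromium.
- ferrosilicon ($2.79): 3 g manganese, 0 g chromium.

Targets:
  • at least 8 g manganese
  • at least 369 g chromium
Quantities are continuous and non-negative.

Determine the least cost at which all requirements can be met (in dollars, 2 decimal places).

Let x1 = kg of steel scrap, x2 = kg of stainless scrap, x3 = kg of ferrochrome, x4 = kg of ferrosilicon.
min 0.52x1 + 3.25x2 + 3.65x3 + 2.79x4 with:
  7x1 + 15x2 + 3x3 + 3x4 ≥ 8   (manganese)
  1x1 + 199x2 + 582x3 ≥ 369   (chromium)
  x1, x2, x3, x4 ≥ 0.
At the optimum only steel scrap, ferrochrome are positive (stainless scrap, ferrosilicon = 0). Binding constraints: manganese and chromium.
Optimal quantities: steel scrap = 0.8718 kg, ferrochrome = 0.6325 kg.
Total cost: 0.52·0.8718 + 3.65·0.6325 = 2.7620.

$2.76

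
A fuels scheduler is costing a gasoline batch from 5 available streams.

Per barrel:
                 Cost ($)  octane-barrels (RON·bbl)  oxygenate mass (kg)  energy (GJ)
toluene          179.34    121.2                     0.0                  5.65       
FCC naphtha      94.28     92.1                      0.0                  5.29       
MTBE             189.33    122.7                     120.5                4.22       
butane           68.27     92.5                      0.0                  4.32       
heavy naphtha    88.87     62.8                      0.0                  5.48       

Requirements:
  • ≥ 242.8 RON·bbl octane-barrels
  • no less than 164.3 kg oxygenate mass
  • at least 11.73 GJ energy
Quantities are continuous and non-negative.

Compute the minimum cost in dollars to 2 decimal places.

$352.59

Set it up as a linear program. Let x1 = barrels of toluene, x2 = barrels of FCC naphtha, x3 = barrels of MTBE, x4 = barrels of butane, x5 = barrels of heavy naphtha.
Minimise 179.34x1 + 94.28x2 + 189.33x3 + 68.27x4 + 88.87x5 with:
  121.2x1 + 92.1x2 + 122.7x3 + 92.5x4 + 62.8x5 ≥ 242.8   (octane-barrels)
  120.5x3 ≥ 164.3   (oxygenate mass)
  5.65x1 + 5.29x2 + 4.22x3 + 4.32x4 + 5.48x5 ≥ 11.73   (energy)
  x1, x2, x3, x4, x5 ≥ 0.
The minimum-cost mix takes nothing from toluene, FCC naphtha, heavy naphtha — only MTBE, butane. Binding constraints: oxygenate mass and energy.
That vertex is x3 = 1.36349, x4 = 1.38335.
Hence cost = 189.33·1.36349 + 68.27·1.38335 = $352.5909.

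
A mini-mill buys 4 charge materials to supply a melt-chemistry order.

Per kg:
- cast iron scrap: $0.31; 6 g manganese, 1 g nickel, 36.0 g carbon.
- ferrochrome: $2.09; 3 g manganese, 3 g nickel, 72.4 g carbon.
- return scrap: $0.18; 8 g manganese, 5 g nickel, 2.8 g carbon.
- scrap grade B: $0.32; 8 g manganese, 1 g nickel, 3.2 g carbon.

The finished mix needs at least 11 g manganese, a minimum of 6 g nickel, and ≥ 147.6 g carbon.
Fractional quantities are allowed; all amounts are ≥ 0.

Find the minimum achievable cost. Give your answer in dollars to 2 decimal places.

$1.33

This is a linear program. Let x1 = kg of cast iron scrap, x2 = kg of ferrochrome, x3 = kg of return scrap, x4 = kg of scrap grade B.
min 0.31x1 + 2.09x2 + 0.18x3 + 0.32x4 with:
  6x1 + 3x2 + 8x3 + 8x4 ≥ 11   (manganese)
  1x1 + 3x2 + 5x3 + 1x4 ≥ 6   (nickel)
  36x1 + 72.4x2 + 2.8x3 + 3.2x4 ≥ 147.6   (carbon)
  x1, x2, x3, x4 ≥ 0.
At the optimum only cast iron scrap, return scrap are positive (ferrochrome, scrap grade B = 0). There the nickel and carbon constraints are tight.
So cast iron scrap = 4.07 kg, return scrap = 0.386 kg.
Cost = 0.31·4.07 + 0.18·0.386 = 1.3312.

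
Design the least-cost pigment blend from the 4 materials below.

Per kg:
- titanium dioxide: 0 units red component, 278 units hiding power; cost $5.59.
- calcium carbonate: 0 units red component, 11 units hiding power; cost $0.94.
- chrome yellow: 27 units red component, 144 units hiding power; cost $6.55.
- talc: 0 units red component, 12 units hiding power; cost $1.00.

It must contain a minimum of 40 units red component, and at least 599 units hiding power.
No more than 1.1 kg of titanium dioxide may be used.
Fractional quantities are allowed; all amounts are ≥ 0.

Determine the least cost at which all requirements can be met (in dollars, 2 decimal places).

$19.49

This is a linear program. Let x1 = kg of titanium dioxide, x2 = kg of calcium carbonate, x3 = kg of chrome yellow, x4 = kg of talc.
Minimize 5.59x1 + 0.94x2 + 6.55x3 + 1x4 with:
  27x3 ≥ 40   (red component)
  278x1 + 11x2 + 144x3 + 12x4 ≥ 599   (hiding power)
  x1 ≤ 1.1
  x1, x2, x3, x4 ≥ 0.
At the optimum only titanium dioxide, chrome yellow are positive (calcium carbonate, talc = 0). The hiding power and the titanium dioxide cap requirements are met with equality.
That vertex is x1 = 1.1, x3 = 2.0361.
Total cost: 5.59·1.1 + 6.55·2.0361 = 19.4855.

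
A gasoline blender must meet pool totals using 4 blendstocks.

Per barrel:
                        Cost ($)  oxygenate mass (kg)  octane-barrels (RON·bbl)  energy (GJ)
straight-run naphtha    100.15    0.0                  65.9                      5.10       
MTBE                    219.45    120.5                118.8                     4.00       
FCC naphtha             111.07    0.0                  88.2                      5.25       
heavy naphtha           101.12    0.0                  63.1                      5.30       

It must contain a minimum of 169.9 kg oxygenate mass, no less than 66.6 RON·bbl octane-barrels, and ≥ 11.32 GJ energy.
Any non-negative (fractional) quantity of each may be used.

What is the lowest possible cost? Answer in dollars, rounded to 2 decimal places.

This is a linear program. Let x1 = barrels of straight-run naphtha, x2 = barrels of MTBE, x3 = barrels of FCC naphtha, x4 = barrels of heavy naphtha.
Minimize 100.15x1 + 219.45x2 + 111.07x3 + 101.12x4 with:
  120.5x2 ≥ 169.9   (oxygenate mass)
  65.9x1 + 118.8x2 + 88.2x3 + 63.1x4 ≥ 66.6   (octane-barrels)
  5.1x1 + 4x2 + 5.25x3 + 5.3x4 ≥ 11.32   (energy)
  x1, x2, x3, x4 ≥ 0.
The minimum-cost mix takes nothing from straight-run naphtha, FCC naphtha — only MTBE, heavy naphtha. There the oxygenate mass and energy constraints are tight.
Optimal quantities: MTBE = 1.41 barrels, heavy naphtha = 1.0717 barrels.
Cost = 219.45·1.41 + 101.12·1.0717 = 417.7948.

$417.79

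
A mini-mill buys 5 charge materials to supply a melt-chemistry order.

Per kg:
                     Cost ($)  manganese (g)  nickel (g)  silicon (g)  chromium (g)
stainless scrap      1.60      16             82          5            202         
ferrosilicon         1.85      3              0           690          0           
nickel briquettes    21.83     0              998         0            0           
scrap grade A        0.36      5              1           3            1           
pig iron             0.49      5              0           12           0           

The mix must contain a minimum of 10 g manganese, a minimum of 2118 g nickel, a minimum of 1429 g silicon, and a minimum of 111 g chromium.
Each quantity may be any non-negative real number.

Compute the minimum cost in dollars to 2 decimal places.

$44.81

Set it up as a linear program. Let x1 = kg of stainless scrap, x2 = kg of ferrosilicon, x3 = kg of nickel briquettes, x4 = kg of scrap grade A, x5 = kg of pig iron.
Minimize 1.6x1 + 1.85x2 + 21.83x3 + 0.36x4 + 0.49x5 subject to:
  16x1 + 3x2 + 5x4 + 5x5 ≥ 10   (manganese)
  82x1 + 998x3 + 1x4 ≥ 2118   (nickel)
  5x1 + 690x2 + 3x4 + 12x5 ≥ 1429   (silicon)
  202x1 + 1x4 ≥ 111   (chromium)
  x1, x2, x3, x4, x5 ≥ 0.
At the optimum only stainless scrap, ferrosilicon are positive (nickel briquettes, scrap grade A, pig iron = 0). There the nickel and silicon constraints are tight.
Solving gives x1 = 25.83, x2 = 1.884.
Objective = 1.6·25.83 + 1.85·1.884 = 44.8134.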